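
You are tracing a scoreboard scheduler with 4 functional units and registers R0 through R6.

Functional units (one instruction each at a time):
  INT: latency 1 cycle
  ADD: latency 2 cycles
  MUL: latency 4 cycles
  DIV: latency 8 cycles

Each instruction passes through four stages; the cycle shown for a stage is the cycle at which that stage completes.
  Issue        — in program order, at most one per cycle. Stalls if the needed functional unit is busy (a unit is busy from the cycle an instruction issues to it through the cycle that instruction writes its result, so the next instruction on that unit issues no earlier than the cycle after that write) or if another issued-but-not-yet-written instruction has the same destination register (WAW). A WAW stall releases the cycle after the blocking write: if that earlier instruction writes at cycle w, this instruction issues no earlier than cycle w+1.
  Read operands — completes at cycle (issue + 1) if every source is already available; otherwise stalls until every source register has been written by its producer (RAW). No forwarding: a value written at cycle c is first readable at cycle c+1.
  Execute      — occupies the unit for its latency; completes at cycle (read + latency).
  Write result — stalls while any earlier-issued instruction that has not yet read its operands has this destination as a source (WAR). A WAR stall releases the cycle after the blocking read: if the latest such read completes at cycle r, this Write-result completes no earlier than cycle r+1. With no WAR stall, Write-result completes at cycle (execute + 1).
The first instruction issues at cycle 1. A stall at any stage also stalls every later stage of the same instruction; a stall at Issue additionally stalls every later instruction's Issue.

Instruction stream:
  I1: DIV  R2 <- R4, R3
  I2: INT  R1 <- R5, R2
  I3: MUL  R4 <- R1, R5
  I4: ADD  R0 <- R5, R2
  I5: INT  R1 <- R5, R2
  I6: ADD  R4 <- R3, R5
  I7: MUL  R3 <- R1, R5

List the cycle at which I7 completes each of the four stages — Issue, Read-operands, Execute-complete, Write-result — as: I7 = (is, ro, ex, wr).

t=1  I1 issues→DIV
t=2  I1 reads; I2 issues→INT
t=3  I3 issues→MUL
t=4  I4 issues→ADD
t=10  I1 exec-done
t=11  I1 writes R2
t=12  I2 reads; I4 reads
t=13  I2 exec-done
t=14  I2 writes R1; I4 exec-done
t=15  I3 reads; I4 writes R0; I5 issues→INT
t=16  I5 reads
t=17  I5 exec-done
t=18  I5 writes R1
t=19  I3 exec-done
t=20  I3 writes R4
t=21  I6 issues→ADD
t=22  I6 reads; I7 issues→MUL
t=23  I7 reads
t=24  I6 exec-done
t=25  I6 writes R4
t=27  I7 exec-done
t=28  I7 writes R3

I7 = (22, 23, 27, 28)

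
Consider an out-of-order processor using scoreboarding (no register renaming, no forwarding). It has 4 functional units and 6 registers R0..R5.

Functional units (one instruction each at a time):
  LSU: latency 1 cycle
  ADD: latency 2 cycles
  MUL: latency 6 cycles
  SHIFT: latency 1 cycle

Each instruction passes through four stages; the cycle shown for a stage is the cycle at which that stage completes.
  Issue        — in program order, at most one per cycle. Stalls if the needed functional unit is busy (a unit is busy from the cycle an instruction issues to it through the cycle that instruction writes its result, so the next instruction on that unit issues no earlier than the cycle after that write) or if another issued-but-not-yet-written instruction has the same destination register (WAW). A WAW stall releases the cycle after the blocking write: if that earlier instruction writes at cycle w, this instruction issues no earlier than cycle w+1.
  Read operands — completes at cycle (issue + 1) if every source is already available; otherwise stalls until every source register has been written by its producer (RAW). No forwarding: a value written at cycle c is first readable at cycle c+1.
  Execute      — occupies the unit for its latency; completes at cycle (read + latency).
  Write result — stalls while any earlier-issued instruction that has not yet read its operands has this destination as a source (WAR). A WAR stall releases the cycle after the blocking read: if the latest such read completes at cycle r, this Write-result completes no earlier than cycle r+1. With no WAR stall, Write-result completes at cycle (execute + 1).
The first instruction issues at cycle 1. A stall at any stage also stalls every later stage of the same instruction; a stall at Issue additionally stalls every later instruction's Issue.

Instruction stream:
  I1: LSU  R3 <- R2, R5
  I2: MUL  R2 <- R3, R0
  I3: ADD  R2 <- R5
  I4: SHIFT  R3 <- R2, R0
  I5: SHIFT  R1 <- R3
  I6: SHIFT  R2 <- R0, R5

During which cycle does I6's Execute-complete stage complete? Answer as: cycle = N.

cycle = 27

1) issue 1, read 2, done 3, write 4
2) issue 2, read 5, done 11, write 12  <RAW R3: wait I1 write@4>
3) issue 13, read 14, done 16, write 17  <WAW R2: wait I2 write@12>
4) issue 14, read 18, done 19, write 20  <RAW R2: wait I3 write@17>
5) issue 21, read 22, done 23, write 24  <struct: SHIFT busy until I4 writes@20>
6) issue 25, read 26, done 27, write 28  <struct: SHIFT busy until I5 writes@24>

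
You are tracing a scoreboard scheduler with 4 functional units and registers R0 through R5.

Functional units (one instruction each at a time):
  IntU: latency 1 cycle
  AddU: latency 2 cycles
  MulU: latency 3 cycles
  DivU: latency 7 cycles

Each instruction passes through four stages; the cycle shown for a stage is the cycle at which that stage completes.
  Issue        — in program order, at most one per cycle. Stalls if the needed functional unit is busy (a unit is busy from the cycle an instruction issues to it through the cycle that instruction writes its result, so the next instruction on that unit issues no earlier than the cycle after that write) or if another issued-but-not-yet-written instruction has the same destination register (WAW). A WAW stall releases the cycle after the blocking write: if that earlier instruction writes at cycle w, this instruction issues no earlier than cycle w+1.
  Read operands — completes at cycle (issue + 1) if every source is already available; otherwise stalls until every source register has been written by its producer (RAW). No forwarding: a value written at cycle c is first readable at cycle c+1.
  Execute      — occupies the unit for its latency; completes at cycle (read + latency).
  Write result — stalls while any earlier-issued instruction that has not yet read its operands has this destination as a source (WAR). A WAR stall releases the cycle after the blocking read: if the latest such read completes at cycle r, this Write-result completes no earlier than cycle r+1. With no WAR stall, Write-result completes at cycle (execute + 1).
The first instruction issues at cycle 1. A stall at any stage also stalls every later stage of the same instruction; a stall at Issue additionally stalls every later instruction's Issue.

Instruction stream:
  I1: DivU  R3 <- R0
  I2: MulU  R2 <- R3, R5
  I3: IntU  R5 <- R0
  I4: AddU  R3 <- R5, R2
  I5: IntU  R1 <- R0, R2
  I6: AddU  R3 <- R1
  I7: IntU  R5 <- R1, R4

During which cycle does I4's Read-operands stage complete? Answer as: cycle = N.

cycle = 16

c1: I1 issues→DivU
c2: I1 reads · I2 issues→MulU
c3: I3 issues→IntU
c4: I3 reads
c5: I3 exec-done
c9: I1 exec-done
c10: I1 writes R3
c11: I2 reads · I4 issues→AddU
c12: I3 writes R5
c13: I5 issues→IntU
c14: I2 exec-done
c15: I2 writes R2
c16: I4 reads · I5 reads
c17: I5 exec-done
c18: I4 exec-done · I5 writes R1
c19: I4 writes R3
c20: I6 issues→AddU
c21: I6 reads · I7 issues→IntU
c22: I7 reads
c23: I6 exec-done · I7 exec-done
c24: I6 writes R3 · I7 writes R5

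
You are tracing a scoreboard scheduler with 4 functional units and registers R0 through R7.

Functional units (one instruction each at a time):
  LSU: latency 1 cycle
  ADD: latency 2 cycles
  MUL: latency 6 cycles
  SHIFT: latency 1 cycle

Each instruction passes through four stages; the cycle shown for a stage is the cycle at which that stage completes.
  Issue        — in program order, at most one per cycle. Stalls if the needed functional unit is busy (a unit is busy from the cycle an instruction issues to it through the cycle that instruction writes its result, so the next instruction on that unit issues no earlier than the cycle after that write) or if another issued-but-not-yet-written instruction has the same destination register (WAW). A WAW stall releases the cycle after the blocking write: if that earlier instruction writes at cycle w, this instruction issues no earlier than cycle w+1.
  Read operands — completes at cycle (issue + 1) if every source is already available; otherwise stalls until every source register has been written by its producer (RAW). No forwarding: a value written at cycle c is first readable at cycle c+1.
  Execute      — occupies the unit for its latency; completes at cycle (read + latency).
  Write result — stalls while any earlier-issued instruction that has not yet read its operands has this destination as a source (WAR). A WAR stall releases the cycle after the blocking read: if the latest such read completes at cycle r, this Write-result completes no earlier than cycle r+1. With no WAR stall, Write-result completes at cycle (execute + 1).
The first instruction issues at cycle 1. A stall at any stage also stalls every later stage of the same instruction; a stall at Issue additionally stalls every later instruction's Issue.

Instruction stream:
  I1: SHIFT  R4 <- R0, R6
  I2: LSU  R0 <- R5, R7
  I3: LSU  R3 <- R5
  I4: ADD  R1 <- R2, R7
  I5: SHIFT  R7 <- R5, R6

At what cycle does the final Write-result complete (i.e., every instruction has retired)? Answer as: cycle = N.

t=1  I1→SHIFT
t=2  I1 RO, I2→LSU
t=3  I1 EX, I2 RO
t=4  I1 WR R4, I2 EX
t=5  I2 WR R0
t=6  I3→LSU
t=7  I3 RO, I4→ADD
t=8  I3 EX, I4 RO, I5→SHIFT
t=9  I3 WR R3, I5 RO
t=10  I4 EX, I5 EX
t=11  I4 WR R1, I5 WR R7

cycle = 11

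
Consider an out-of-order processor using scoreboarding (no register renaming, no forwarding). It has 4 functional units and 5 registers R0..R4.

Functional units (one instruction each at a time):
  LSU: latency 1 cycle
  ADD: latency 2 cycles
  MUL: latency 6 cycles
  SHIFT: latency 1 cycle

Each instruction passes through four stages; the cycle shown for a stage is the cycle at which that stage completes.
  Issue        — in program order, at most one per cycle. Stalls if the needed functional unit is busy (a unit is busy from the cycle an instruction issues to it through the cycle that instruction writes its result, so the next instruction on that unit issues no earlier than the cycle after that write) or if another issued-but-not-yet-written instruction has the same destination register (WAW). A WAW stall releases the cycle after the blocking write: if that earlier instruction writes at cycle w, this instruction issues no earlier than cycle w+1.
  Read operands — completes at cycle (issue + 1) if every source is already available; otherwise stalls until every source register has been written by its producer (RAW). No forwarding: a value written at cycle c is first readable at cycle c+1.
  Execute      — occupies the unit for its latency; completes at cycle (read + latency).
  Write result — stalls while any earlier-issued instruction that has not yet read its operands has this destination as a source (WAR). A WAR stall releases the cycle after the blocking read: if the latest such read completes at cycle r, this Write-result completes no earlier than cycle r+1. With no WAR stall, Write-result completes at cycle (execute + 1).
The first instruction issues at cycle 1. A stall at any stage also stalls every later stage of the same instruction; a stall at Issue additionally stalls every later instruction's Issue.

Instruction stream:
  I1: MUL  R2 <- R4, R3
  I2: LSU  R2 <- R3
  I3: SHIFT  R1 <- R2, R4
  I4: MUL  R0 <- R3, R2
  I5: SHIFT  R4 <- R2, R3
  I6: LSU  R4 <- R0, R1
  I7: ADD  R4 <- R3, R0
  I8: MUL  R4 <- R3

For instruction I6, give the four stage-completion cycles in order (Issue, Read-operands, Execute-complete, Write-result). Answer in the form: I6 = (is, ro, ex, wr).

I6 = (21, 22, 23, 24)

I1 -> (1, 2, 8, 9)
I2 -> (10, 11, 12, 13)  // WAW R2: wait I1 write@9
I3 -> (11, 14, 15, 16)  // RAW R2: wait I2 write@13
I4 -> (12, 14, 20, 21)  // RAW R2: wait I2 write@13
I5 -> (17, 18, 19, 20)  // struct: SHIFT busy until I3 writes@16
I6 -> (21, 22, 23, 24)  // WAW R4: wait I5 write@20
I7 -> (25, 26, 28, 29)  // WAW R4: wait I6 write@24
I8 -> (30, 31, 37, 38)  // WAW R4: wait I7 write@29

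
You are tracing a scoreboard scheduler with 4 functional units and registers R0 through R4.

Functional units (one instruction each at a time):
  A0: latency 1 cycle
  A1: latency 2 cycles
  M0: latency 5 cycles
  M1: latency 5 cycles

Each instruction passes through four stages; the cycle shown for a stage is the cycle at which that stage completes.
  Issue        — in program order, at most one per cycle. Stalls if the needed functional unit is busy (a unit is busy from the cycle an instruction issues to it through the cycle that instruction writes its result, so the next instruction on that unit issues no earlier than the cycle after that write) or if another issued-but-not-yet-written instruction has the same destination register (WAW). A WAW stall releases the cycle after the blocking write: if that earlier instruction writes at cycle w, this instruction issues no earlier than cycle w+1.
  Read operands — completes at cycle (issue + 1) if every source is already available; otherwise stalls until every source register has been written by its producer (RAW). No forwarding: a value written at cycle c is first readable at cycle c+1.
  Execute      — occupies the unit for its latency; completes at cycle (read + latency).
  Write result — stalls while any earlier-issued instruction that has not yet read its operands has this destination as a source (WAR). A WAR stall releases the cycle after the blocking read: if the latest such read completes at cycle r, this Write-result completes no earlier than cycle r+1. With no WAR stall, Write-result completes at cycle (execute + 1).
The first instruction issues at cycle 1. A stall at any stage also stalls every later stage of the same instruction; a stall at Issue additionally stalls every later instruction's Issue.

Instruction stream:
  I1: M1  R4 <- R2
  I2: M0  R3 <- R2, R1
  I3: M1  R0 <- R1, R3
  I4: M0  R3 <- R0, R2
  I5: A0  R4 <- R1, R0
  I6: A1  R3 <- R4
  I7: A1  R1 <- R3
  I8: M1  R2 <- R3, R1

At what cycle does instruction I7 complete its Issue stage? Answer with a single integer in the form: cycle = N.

cycle = 29

  I1 | 1 | 2 | 7 | 8
  I2 | 2 | 3 | 8 | 9
  I3 | 9 | 10 | 15 | 16   struct: M1 busy until I1 writes@8
  I4 | 10 | 17 | 22 | 23   RAW R0: wait I3 write@16
  I5 | 11 | 17 | 18 | 19   RAW R0: wait I3 write@16
  I6 | 24 | 25 | 27 | 28   WAW R3: wait I4 write@23
  I7 | 29 | 30 | 32 | 33   struct: A1 busy until I6 writes@28
  I8 | 30 | 34 | 39 | 40   RAW R1: wait I7 write@33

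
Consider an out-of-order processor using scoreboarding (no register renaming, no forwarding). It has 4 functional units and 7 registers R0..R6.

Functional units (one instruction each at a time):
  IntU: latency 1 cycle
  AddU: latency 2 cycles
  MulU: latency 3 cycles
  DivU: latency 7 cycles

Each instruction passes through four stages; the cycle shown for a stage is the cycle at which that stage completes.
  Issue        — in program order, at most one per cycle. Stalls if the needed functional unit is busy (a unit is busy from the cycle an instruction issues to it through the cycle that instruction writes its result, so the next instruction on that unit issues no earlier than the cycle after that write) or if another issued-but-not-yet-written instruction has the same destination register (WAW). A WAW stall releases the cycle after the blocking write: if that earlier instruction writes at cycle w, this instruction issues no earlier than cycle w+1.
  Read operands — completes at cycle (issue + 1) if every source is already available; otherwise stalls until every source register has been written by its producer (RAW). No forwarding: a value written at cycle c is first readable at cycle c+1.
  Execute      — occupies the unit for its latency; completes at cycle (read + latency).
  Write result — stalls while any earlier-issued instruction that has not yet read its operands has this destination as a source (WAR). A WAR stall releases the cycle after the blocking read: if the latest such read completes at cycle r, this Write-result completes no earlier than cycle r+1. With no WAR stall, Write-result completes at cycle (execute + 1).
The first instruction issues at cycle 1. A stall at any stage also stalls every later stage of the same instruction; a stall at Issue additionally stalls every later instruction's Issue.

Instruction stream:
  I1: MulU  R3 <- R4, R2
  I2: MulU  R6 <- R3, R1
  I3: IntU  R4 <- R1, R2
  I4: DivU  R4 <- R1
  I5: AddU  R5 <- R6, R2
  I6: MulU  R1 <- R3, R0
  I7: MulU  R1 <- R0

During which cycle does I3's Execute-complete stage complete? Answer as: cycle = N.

cycle = 10

  I1 | 1 | 2 | 5 | 6
  I2 | 7 | 8 | 11 | 12   struct: MulU busy until I1 writes@6
  I3 | 8 | 9 | 10 | 11
  I4 | 12 | 13 | 20 | 21   WAW R4: wait I3 write@11
  I5 | 13 | 14 | 16 | 17
  I6 | 14 | 15 | 18 | 19
  I7 | 20 | 21 | 24 | 25   struct: MulU busy until I6 writes@19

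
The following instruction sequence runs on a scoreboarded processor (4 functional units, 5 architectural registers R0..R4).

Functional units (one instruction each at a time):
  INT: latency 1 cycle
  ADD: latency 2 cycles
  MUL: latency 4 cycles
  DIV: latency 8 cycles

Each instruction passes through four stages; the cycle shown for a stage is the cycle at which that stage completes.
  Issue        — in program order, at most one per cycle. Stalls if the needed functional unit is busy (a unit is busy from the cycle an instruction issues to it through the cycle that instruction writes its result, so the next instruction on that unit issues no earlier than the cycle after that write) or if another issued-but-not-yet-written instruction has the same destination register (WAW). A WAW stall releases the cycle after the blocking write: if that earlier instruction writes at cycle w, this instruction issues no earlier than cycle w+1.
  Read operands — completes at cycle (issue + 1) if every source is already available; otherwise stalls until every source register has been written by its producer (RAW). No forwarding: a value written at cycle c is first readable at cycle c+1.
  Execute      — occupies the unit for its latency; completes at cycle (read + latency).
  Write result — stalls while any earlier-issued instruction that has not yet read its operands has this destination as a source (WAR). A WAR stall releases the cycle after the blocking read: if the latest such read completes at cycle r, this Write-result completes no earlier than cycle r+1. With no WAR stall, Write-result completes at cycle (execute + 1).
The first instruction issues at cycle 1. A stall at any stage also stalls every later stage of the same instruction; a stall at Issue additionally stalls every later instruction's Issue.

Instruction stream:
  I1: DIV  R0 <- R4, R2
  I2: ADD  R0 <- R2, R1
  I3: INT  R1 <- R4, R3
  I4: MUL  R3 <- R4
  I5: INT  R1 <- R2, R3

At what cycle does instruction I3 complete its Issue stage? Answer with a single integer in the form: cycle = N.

c1: I1→DIV
c2: I1 RO
c10: I1 EX
c11: I1 WR R0
c12: I2→ADD
c13: I2 RO, I3→INT
c14: I3 RO, I4→MUL
c15: I2 EX, I3 EX, I4 RO
c16: I2 WR R0, I3 WR R1
c17: I5→INT
c19: I4 EX
c20: I4 WR R3
c21: I5 RO
c22: I5 EX
c23: I5 WR R1

cycle = 13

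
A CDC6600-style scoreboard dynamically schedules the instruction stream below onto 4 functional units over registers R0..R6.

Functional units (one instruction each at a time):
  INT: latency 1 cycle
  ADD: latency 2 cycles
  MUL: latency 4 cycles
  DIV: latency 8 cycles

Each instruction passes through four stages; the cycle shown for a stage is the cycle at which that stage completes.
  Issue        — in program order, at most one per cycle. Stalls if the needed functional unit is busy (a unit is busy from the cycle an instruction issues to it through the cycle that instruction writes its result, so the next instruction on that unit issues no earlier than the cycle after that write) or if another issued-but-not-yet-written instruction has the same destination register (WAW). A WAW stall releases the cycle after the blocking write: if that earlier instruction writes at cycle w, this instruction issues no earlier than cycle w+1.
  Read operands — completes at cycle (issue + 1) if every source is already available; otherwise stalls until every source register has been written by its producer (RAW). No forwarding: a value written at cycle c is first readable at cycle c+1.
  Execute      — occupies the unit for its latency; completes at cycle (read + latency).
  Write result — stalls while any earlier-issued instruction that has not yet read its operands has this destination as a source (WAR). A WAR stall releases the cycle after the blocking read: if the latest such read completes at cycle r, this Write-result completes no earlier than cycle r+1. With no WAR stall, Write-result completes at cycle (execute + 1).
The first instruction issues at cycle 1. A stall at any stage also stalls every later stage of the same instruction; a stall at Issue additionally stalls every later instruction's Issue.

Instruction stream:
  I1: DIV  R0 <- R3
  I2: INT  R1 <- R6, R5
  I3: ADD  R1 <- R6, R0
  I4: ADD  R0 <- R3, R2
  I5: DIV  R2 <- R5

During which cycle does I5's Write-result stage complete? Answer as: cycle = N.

cycle = 27

[I1] 1/2/10/11
[I2] 2/3/4/5
[I3] 6/12/14/15  (WAW R1: wait I2 write@5; RAW R0: wait I1 write@11)
[I4] 16/17/19/20  (struct: ADD busy until I3 writes@15)
[I5] 17/18/26/27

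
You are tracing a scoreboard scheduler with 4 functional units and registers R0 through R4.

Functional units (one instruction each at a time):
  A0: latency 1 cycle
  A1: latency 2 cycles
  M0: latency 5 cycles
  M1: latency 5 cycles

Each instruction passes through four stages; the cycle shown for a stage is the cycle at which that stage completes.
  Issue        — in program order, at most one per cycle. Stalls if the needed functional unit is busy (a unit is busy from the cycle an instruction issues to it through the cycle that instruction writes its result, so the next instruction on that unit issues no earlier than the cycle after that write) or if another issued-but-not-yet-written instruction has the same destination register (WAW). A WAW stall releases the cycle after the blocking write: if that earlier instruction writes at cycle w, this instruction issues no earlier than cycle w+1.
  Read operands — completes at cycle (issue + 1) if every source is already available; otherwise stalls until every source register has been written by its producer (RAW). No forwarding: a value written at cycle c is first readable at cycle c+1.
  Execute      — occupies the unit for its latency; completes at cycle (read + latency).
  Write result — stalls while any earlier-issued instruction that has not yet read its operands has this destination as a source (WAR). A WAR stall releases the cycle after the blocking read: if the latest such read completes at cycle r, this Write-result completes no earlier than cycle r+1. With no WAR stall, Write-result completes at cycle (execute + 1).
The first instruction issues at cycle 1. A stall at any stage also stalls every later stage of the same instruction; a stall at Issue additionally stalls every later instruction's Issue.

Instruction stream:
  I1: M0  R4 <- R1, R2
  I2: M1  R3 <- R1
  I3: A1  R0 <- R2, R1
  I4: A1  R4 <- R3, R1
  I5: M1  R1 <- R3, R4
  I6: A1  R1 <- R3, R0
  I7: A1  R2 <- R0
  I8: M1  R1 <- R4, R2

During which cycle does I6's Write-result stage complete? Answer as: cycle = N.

[I1] 1/2/7/8
[I2] 2/3/8/9
[I3] 3/4/6/7
[I4] 9/10/12/13  (WAW R4: wait I1 write@8)
[I5] 10/14/19/20  (RAW R4: wait I4 write@13)
[I6] 21/22/24/25  (WAW R1: wait I5 write@20)
[I7] 26/27/29/30  (struct: A1 busy until I6 writes@25)
[I8] 27/31/36/37  (RAW R2: wait I7 write@30)

cycle = 25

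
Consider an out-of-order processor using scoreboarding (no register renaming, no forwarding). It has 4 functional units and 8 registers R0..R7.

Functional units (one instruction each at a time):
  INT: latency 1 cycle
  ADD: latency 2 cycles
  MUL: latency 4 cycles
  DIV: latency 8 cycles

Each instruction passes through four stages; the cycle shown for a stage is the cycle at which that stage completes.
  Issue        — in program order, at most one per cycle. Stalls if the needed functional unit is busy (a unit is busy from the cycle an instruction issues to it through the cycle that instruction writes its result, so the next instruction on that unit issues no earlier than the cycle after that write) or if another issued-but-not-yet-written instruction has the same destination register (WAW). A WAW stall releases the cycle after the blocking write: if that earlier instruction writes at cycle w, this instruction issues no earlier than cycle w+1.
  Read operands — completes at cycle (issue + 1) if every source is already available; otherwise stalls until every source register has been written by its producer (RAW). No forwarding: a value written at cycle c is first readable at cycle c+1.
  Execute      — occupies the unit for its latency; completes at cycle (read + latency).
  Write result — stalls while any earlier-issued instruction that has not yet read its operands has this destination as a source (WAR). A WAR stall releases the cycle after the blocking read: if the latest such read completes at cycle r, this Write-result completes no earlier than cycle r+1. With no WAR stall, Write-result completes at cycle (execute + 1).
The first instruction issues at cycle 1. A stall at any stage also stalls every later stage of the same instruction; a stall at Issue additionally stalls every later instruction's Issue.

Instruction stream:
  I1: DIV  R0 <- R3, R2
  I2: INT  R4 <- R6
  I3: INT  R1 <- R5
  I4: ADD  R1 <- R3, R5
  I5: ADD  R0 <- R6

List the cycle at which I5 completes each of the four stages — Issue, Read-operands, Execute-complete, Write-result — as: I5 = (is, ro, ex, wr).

I1: IS=1 RO=2 EX=10 WR=11
I2: IS=2 RO=3 EX=4 WR=5
I3: IS=6 RO=7 EX=8 WR=9  [struct: INT busy until I2 writes@5]
I4: IS=10 RO=11 EX=13 WR=14  [WAW R1: wait I3 write@9]
I5: IS=15 RO=16 EX=18 WR=19  [struct: ADD busy until I4 writes@14]

I5 = (15, 16, 18, 19)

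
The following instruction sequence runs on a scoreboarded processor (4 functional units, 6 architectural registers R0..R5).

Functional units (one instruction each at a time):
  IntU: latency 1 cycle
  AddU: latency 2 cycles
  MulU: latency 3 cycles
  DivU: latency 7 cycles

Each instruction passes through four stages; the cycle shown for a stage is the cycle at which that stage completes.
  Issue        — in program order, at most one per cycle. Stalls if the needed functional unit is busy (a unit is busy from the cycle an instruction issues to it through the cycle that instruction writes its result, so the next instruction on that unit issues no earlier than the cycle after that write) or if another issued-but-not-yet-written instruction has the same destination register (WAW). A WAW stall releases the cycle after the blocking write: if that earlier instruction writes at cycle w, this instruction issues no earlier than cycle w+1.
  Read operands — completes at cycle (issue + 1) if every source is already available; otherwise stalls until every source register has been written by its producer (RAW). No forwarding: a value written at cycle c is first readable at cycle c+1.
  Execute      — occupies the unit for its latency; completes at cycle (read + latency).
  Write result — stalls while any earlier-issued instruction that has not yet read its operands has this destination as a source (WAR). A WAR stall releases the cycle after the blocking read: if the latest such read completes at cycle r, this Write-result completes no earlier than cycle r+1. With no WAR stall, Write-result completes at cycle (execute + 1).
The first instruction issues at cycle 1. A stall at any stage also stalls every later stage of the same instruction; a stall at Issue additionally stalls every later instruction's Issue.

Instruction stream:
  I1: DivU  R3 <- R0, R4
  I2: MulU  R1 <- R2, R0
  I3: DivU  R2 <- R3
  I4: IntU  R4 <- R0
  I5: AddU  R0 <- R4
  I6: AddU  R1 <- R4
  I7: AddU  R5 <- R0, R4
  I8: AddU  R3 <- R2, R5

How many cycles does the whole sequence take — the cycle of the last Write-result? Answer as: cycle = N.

cycle = 34

c1: issue I1 (DivU)
c2: I1 read-ops | issue I2 (MulU)
c3: I2 read-ops
c6: I2 finished on MulU
c7: I2→R1
c9: I1 finished on DivU
c10: I1→R3
c11: issue I3 (DivU)
c12: I3 read-ops | issue I4 (IntU)
c13: I4 read-ops | issue I5 (AddU)
c14: I4 finished on IntU
c15: I4→R4
c16: I5 read-ops
c18: I5 finished on AddU
c19: I3 finished on DivU | I5→R0
c20: I3→R2 | issue I6 (AddU)
c21: I6 read-ops
c23: I6 finished on AddU
c24: I6→R1
c25: issue I7 (AddU)
c26: I7 read-ops
c28: I7 finished on AddU
c29: I7→R5
c30: issue I8 (AddU)
c31: I8 read-ops
c33: I8 finished on AddU
c34: I8→R3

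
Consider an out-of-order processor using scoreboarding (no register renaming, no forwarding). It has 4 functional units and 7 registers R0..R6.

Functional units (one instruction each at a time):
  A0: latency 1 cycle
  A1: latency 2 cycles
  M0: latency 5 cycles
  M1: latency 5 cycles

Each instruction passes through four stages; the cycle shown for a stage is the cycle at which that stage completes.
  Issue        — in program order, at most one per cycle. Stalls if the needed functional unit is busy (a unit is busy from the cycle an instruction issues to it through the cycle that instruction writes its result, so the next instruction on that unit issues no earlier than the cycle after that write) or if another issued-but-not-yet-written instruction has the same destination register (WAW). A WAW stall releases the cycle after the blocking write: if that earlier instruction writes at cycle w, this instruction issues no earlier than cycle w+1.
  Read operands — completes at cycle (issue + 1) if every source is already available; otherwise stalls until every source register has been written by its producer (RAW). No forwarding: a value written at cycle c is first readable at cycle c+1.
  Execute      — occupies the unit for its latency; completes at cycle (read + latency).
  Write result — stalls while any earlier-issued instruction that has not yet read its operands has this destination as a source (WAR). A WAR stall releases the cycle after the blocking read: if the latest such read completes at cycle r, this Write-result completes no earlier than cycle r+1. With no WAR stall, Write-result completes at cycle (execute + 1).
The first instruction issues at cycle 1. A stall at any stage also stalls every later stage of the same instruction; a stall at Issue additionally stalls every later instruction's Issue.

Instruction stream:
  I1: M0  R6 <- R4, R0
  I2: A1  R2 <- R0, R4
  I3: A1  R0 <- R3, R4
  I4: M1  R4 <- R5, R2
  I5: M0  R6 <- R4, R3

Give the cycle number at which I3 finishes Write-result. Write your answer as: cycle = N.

c1: I1→M0
c2: I1 RO, I2→A1
c3: I2 RO
c5: I2 EX
c6: I2 WR R2
c7: I1 EX, I3→A1
c8: I1 WR R6, I3 RO, I4→M1
c9: I4 RO, I5→M0
c10: I3 EX
c11: I3 WR R0
c14: I4 EX
c15: I4 WR R4
c16: I5 RO
c21: I5 EX
c22: I5 WR R6

cycle = 11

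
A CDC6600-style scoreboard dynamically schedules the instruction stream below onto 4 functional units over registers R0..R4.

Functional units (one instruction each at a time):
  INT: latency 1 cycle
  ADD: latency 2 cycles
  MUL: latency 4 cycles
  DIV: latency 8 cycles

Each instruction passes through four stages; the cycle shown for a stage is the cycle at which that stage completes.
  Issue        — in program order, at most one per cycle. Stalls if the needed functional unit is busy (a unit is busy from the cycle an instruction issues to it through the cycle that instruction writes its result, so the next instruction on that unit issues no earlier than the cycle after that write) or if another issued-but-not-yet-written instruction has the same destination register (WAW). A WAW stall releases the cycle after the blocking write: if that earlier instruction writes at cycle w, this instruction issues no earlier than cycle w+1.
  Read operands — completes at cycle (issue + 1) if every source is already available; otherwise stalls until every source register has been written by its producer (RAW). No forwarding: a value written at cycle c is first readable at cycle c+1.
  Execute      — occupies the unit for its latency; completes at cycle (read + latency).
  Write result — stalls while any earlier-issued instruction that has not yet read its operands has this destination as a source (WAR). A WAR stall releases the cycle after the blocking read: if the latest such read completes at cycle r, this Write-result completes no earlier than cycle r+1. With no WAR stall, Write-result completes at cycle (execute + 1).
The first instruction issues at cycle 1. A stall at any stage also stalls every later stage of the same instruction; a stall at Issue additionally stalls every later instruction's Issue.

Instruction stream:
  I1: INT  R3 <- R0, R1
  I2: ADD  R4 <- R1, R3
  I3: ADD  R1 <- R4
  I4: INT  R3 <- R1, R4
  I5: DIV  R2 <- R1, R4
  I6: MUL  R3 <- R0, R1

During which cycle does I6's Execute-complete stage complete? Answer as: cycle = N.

cycle = 22

[I1] 1/2/3/4
[I2] 2/5/7/8  (RAW R3: wait I1 write@4)
[I3] 9/10/12/13  (struct: ADD busy until I2 writes@8)
[I4] 10/14/15/16  (RAW R1: wait I3 write@13)
[I5] 11/14/22/23  (RAW R1: wait I3 write@13)
[I6] 17/18/22/23  (WAW R3: wait I4 write@16)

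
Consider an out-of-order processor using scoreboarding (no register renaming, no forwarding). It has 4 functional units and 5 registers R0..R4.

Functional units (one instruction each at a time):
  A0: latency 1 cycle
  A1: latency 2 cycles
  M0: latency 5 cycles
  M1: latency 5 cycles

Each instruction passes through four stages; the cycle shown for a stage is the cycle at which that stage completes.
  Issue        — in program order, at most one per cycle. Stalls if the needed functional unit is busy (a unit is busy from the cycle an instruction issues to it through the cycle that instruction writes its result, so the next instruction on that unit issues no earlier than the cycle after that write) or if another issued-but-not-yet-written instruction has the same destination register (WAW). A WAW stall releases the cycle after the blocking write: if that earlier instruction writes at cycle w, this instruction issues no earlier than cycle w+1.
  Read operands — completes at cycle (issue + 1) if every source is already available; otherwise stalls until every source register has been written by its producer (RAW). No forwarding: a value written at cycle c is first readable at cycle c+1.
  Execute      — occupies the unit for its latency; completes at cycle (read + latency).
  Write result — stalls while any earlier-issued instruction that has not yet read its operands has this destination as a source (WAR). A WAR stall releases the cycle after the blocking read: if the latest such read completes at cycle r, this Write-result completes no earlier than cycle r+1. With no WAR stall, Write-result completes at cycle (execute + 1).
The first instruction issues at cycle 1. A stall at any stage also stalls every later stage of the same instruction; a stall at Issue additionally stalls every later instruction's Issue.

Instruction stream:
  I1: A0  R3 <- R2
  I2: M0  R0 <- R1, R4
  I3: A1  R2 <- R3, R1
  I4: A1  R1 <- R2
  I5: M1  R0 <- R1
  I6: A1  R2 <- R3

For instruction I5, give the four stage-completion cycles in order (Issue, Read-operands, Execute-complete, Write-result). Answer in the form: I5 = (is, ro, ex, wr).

I5 = (10, 14, 19, 20)

[I1] 1/2/3/4
[I2] 2/3/8/9
[I3] 3/5/7/8  (RAW R3: wait I1 write@4)
[I4] 9/10/12/13  (struct: A1 busy until I3 writes@8)
[I5] 10/14/19/20  (RAW R1: wait I4 write@13)
[I6] 14/15/17/18  (struct: A1 busy until I4 writes@13)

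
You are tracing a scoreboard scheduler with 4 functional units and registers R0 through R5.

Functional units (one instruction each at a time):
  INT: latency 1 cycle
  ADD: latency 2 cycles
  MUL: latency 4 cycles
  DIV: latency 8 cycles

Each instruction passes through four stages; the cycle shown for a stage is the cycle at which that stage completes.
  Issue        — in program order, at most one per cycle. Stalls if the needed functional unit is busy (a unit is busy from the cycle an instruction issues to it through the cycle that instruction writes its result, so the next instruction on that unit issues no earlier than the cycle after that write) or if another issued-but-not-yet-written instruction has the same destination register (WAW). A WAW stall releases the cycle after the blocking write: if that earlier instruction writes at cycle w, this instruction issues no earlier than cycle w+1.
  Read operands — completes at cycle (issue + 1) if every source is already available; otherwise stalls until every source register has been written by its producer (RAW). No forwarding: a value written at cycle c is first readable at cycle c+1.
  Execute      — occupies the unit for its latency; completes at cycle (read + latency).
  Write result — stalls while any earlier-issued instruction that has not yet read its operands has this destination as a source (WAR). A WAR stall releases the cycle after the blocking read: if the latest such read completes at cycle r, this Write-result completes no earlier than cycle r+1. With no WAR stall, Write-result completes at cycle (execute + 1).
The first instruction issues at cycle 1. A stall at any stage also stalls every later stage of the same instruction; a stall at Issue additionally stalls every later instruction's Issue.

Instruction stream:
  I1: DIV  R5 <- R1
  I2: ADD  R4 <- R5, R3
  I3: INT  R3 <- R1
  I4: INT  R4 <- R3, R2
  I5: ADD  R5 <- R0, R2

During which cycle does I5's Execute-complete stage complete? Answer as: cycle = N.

cycle = 20

c1: I1→DIV
c2: I1 RO | I2→ADD
c3: I3→INT
c4: I3 RO
c5: I3 EX
c10: I1 EX
c11: I1 WR R5
c12: I2 RO
c13: I3 WR R3
c14: I2 EX
c15: I2 WR R4
c16: I4→INT
c17: I4 RO | I5→ADD
c18: I4 EX | I5 RO
c19: I4 WR R4
c20: I5 EX
c21: I5 WR R5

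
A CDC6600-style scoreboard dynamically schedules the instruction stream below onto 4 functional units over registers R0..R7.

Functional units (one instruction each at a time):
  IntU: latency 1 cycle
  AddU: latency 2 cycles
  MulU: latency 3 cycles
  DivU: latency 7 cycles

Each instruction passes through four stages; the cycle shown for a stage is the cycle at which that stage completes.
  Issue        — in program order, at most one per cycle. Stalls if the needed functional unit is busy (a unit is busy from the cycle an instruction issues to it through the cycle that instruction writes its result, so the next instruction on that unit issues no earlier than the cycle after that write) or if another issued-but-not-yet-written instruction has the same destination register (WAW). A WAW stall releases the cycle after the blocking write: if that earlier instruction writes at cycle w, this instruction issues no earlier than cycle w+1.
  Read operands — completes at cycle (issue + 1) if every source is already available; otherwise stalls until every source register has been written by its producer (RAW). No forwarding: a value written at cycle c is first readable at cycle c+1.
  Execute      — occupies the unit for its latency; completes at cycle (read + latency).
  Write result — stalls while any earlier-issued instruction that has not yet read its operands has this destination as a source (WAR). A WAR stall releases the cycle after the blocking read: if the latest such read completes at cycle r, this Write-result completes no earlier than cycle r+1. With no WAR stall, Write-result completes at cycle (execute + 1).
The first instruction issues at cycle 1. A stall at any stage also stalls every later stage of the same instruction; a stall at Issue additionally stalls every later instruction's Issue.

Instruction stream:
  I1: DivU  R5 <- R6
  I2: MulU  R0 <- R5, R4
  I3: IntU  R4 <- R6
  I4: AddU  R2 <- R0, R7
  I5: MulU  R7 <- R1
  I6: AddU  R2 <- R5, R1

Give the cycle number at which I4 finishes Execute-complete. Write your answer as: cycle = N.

cycle 1: I1 dispatched to DivU
cycle 2: I1 operands ready · I2 dispatched to MulU
cycle 3: I3 dispatched to IntU
cycle 4: I3 operands ready · I4 dispatched to AddU
cycle 5: I3 complete
cycle 9: I1 complete
cycle 10: R5←I1
cycle 11: I2 operands ready
cycle 12: R4←I3
cycle 14: I2 complete
cycle 15: R0←I2
cycle 16: I4 operands ready · I5 dispatched to MulU
cycle 17: I5 operands ready
cycle 18: I4 complete
cycle 19: R2←I4
cycle 20: I5 complete · I6 dispatched to AddU
cycle 21: R7←I5 · I6 operands ready
cycle 23: I6 complete
cycle 24: R2←I6

cycle = 18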